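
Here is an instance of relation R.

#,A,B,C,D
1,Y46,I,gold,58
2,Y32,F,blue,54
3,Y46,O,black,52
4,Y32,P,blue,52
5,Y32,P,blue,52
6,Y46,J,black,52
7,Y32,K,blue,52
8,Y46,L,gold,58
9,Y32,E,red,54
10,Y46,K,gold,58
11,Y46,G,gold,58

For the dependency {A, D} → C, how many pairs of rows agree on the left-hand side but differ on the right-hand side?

(A=Y46, D=58): all 4 rows agree on C — 0 pairs.
(A=Y32, D=54): violating pairs (2,9) — 1 pair.
(A=Y46, D=52): all 2 rows agree on C — 0 pairs.
(A=Y32, D=52): all 3 rows agree on C — 0 pairs.

1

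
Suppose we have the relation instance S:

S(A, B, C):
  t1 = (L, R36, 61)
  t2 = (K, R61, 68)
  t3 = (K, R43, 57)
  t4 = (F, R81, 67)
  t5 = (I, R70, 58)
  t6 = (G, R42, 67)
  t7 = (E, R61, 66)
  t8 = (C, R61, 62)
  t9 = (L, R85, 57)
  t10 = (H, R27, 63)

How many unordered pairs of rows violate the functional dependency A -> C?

A=L: violating pairs (1,9) — 1 pair.
A=K: violating pairs (2,3) — 1 pair.

2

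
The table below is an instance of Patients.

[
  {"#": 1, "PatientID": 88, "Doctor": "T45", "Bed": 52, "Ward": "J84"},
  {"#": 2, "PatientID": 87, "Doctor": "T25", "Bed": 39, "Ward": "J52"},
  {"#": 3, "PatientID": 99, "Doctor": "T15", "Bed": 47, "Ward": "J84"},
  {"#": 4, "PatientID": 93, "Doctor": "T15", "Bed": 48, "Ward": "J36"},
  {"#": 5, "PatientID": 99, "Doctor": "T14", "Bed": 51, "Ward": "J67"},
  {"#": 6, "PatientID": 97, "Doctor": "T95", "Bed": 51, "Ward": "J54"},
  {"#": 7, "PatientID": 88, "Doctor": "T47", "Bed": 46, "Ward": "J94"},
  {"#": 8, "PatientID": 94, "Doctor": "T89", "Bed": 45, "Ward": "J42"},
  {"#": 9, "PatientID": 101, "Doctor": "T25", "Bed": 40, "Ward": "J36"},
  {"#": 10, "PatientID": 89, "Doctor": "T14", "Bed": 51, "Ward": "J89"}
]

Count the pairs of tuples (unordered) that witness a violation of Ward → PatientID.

2

Ward=J84: violating pairs (1,3) — 1 pair.
Ward=J36: violating pairs (4,9) — 1 pair.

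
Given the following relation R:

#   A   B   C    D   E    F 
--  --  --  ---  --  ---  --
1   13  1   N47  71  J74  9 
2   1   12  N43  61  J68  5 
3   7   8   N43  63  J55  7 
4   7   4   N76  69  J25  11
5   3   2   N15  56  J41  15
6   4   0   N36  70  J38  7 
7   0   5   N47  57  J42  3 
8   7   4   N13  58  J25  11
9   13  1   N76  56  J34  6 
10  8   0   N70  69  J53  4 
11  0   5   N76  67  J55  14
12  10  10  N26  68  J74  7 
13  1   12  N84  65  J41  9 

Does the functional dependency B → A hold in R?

No

B=1: rows 1, 9 → A = 13, 13 ✓
B=12: rows 2, 13 → A = 1, 1 ✓
B=8: row 3 → A = 7 ✓
B=4: rows 4, 8 → A = 7, 7 ✓
B=2: row 5 → A = 3 ✓
B=0: rows 6, 10 → A takes values {4, 8} — violation
B=5: rows 7, 11 → A = 0, 0 ✓
B=10: row 12 → A = 10 ✓
Two rows agree on B but differ on A, so B → A does not hold.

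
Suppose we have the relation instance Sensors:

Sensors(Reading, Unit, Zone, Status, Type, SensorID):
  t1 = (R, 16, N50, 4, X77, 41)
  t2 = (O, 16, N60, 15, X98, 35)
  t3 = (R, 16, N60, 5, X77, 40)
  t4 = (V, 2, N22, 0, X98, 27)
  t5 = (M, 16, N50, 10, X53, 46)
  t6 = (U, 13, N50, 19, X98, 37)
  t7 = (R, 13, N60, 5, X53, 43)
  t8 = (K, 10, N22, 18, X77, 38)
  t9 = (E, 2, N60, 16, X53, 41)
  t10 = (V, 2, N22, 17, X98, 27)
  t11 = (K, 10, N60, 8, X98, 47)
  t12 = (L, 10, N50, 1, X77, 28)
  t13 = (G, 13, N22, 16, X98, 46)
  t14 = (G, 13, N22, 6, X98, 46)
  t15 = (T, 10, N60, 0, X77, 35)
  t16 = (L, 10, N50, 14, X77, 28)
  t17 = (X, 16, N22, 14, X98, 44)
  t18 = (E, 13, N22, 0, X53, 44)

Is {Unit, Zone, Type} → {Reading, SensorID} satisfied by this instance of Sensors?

(Unit=16, Zone=N50, Type=X77): row 1 → {Reading,SensorID} = (R, 41) ✓
(Unit=16, Zone=N60, Type=X98): row 2 → {Reading,SensorID} = (O, 35) ✓
(Unit=16, Zone=N60, Type=X77): row 3 → {Reading,SensorID} = (R, 40) ✓
(Unit=2, Zone=N22, Type=X98): rows 4, 10 → {Reading,SensorID} = (V, 27), (V, 27) ✓
(Unit=16, Zone=N50, Type=X53): row 5 → {Reading,SensorID} = (M, 46) ✓
(Unit=13, Zone=N50, Type=X98): row 6 → {Reading,SensorID} = (U, 37) ✓
(Unit=13, Zone=N60, Type=X53): row 7 → {Reading,SensorID} = (R, 43) ✓
(Unit=10, Zone=N22, Type=X77): row 8 → {Reading,SensorID} = (K, 38) ✓
(Unit=2, Zone=N60, Type=X53): row 9 → {Reading,SensorID} = (E, 41) ✓
(Unit=10, Zone=N60, Type=X98): row 11 → {Reading,SensorID} = (K, 47) ✓
(Unit=10, Zone=N50, Type=X77): rows 12, 16 → {Reading,SensorID} = (L, 28), (L, 28) ✓
(Unit=13, Zone=N22, Type=X98): rows 13, 14 → {Reading,SensorID} = (G, 46), (G, 46) ✓
(Unit=10, Zone=N60, Type=X77): row 15 → {Reading,SensorID} = (T, 35) ✓
(Unit=16, Zone=N22, Type=X98): row 17 → {Reading,SensorID} = (X, 44) ✓
(Unit=13, Zone=N22, Type=X53): row 18 → {Reading,SensorID} = (E, 44) ✓
Every {Unit, Zone, Type} value is associated with a single {Reading, SensorID} value, so {Unit, Zone, Type} → {Reading, SensorID} holds.

Yes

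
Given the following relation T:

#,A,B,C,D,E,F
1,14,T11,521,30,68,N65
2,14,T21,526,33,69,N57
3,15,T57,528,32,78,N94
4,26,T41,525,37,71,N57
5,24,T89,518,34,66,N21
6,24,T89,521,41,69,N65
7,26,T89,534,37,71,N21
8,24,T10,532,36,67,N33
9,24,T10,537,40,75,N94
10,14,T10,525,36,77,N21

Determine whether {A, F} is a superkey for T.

All 10 rows have distinct {A, F} values, so {A, F} → (all attributes) holds and {A, F} is a superkey.

Yes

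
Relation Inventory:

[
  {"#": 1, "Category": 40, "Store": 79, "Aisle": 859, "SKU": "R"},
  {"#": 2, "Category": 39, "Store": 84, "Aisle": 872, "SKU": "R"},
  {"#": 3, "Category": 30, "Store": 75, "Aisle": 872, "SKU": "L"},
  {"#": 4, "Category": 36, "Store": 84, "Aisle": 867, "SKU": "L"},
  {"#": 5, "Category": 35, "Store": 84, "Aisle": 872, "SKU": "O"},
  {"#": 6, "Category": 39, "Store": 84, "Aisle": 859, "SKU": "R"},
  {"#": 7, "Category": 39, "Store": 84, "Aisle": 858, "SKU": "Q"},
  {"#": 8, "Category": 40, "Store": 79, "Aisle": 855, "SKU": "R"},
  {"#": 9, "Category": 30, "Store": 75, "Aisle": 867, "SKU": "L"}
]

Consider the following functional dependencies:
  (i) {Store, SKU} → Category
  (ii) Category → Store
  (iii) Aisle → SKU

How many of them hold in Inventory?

(i) {Store, SKU} → Category: every LHS value maps to a single RHS value — holds.
(ii) Category → Store: every LHS value maps to a single RHS value — holds.
(iii) Aisle → SKU: Aisle=872: rows 2, 3, 5 → SKU takes values {R, L, O} — violation — fails.
2 of the 3 dependencies hold.

2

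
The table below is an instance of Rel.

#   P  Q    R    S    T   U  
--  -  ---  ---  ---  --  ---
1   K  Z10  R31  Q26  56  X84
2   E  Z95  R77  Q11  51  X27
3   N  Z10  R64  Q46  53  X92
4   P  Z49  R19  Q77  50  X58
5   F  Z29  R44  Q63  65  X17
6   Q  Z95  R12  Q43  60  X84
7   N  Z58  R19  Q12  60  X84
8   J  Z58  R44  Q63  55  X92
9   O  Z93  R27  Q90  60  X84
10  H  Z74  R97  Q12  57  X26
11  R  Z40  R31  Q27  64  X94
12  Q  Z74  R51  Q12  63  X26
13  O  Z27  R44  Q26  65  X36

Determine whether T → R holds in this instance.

T=56: row 1 → R = R31 ✓
T=51: row 2 → R = R77 ✓
T=53: row 3 → R = R64 ✓
T=50: row 4 → R = R19 ✓
T=65: rows 5, 13 → R = R44, R44 ✓
T=60: rows 6, 7, 9 → R takes values {R12, R19, R27} — violation
T=55: row 8 → R = R44 ✓
T=57: row 10 → R = R97 ✓
T=64: row 11 → R = R31 ✓
T=63: row 12 → R = R51 ✓
Two rows agree on T but differ on R, so T → R does not hold.

No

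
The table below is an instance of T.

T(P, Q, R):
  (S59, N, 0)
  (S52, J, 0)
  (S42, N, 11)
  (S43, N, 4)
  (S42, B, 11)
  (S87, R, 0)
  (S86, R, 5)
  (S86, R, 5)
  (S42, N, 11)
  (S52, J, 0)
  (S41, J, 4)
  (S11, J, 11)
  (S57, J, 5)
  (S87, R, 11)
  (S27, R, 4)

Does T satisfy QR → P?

Yes

(Q=N, R=0): 1 row → P = S59 ✓
(Q=J, R=0): 2 rows → P = S52, S52 ✓
(Q=N, R=11): 2 rows → P = S42, S42 ✓
(Q=N, R=4): 1 row → P = S43 ✓
(Q=B, R=11): 1 row → P = S42 ✓
(Q=R, R=0): 1 row → P = S87 ✓
(Q=R, R=5): 2 rows → P = S86, S86 ✓
(Q=J, R=4): 1 row → P = S41 ✓
(Q=J, R=11): 1 row → P = S11 ✓
(Q=J, R=5): 1 row → P = S57 ✓
(Q=R, R=11): 1 row → P = S87 ✓
(Q=R, R=4): 1 row → P = S27 ✓
Every QR value is associated with a single P value, so QR → P holds.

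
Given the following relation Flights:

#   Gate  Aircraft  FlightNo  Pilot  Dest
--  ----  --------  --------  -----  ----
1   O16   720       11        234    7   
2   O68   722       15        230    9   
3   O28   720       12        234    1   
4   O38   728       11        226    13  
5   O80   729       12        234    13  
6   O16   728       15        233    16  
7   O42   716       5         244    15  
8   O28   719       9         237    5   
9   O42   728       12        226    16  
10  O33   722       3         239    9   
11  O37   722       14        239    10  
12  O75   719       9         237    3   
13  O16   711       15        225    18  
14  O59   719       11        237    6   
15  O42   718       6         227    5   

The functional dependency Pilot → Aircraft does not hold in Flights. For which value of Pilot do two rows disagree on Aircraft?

Pilot=234: rows 1, 3, 5 → Aircraft takes values {720, 729} — violation
Pilot=230: row 2 → Aircraft = 722 ✓
Pilot=226: rows 4, 9 → Aircraft = 728, 728 ✓
Pilot=233: row 6 → Aircraft = 728 ✓
Pilot=244: row 7 → Aircraft = 716 ✓
Pilot=237: rows 8, 12, 14 → Aircraft = 719, 719, 719 ✓
Pilot=239: rows 10, 11 → Aircraft = 722, 722 ✓
Pilot=225: row 13 → Aircraft = 711 ✓
Pilot=227: row 15 → Aircraft = 718 ✓
The only Pilot value with inconsistent Aircraft is Pilot=234.

234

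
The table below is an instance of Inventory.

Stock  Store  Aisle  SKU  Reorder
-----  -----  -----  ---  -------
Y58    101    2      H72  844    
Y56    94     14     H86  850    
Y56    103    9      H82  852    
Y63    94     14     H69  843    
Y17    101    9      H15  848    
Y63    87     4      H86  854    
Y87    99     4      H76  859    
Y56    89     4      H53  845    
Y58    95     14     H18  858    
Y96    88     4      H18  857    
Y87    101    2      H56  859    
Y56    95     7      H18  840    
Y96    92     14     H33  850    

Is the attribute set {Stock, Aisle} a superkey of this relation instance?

Yes

All 13 rows have distinct {Stock, Aisle} values, so {Stock, Aisle} → (all attributes) holds and {Stock, Aisle} is a superkey.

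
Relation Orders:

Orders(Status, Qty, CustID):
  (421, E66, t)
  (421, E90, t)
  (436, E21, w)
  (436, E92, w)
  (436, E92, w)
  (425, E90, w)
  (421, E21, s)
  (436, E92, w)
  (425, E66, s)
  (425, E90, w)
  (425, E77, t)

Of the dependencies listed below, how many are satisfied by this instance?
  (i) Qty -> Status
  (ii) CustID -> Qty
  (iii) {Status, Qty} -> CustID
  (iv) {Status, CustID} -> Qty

1

(i) Qty -> Status: Qty=E66: 2 rows → Status takes values {421, 425} — violation; Qty=E90: 3 rows → Status takes values {421, 425} — violation; Qty=E21: 2 rows → Status takes values {436, 421} — violation — fails.
(ii) CustID -> Qty: CustID=t: 3 rows → Qty takes values {E66, E90, E77} — violation; CustID=w: 6 rows → Qty takes values {E21, E92, E90} — violation; CustID=s: 2 rows → Qty takes values {E21, E66} — violation — fails.
(iii) {Status, Qty} -> CustID: every LHS value maps to a single RHS value — holds.
(iv) {Status, CustID} -> Qty: (Status=421, CustID=t): 2 rows → Qty takes values {E66, E90} — violation; (Status=436, CustID=w): 4 rows → Qty takes values {E21, E92} — violation — fails.
1 of the 4 dependencies holds.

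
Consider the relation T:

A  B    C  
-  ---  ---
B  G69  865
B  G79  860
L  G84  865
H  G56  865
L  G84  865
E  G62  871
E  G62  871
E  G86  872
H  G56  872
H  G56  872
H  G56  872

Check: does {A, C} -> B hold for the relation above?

Yes

(A=B, C=865): 1 row → B = G69 ✓
(A=B, C=860): 1 row → B = G79 ✓
(A=L, C=865): 2 rows → B = G84, G84 ✓
(A=H, C=865): 1 row → B = G56 ✓
(A=E, C=871): 2 rows → B = G62, G62 ✓
(A=E, C=872): 1 row → B = G86 ✓
(A=H, C=872): 3 rows → B = G56, G56, G56 ✓
Every {A, C} value is associated with a single B value, so {A, C} -> B holds.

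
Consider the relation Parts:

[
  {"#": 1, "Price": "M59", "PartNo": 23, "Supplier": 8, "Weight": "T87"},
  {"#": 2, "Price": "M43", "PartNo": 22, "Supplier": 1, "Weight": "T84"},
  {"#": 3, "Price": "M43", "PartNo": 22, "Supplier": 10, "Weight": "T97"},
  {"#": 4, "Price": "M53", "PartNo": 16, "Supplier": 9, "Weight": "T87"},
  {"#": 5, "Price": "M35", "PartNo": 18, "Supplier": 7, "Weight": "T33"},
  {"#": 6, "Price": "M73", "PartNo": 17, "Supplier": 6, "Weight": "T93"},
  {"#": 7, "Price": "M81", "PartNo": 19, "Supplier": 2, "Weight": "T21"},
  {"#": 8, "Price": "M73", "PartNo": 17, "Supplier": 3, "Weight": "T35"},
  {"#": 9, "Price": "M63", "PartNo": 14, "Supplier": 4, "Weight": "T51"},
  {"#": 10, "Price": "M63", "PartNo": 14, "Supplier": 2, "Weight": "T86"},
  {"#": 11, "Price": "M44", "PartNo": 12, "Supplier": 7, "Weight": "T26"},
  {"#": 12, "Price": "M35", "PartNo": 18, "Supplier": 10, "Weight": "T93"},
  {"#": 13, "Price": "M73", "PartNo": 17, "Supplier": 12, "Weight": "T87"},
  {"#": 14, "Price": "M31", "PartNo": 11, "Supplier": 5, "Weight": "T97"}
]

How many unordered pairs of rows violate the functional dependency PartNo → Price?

0

PartNo=22: all 2 rows agree on Price — 0 pairs.
PartNo=18: all 2 rows agree on Price — 0 pairs.
PartNo=17: all 3 rows agree on Price — 0 pairs.
PartNo=14: all 2 rows agree on Price — 0 pairs.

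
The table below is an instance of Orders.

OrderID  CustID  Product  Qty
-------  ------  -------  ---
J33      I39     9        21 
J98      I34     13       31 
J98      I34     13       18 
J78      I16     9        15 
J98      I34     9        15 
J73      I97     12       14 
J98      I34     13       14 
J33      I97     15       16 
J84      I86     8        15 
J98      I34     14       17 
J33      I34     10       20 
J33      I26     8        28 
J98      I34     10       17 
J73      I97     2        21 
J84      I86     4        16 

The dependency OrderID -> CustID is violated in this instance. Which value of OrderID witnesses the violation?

J33

OrderID=J33: 4 rows → CustID takes values {I39, I97, I34, I26} — violation
OrderID=J98: 6 rows → CustID = I34, I34, I34, I34, I34, I34 ✓
OrderID=J78: 1 row → CustID = I16 ✓
OrderID=J73: 2 rows → CustID = I97, I97 ✓
OrderID=J84: 2 rows → CustID = I86, I86 ✓
The only OrderID value with inconsistent CustID is OrderID=J33.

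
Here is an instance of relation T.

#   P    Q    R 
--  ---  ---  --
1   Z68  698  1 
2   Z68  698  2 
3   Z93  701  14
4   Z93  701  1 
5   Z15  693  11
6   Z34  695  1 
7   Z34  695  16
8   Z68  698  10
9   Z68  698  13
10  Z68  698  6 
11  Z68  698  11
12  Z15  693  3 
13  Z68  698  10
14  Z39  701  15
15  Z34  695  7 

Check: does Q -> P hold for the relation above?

No

Q=698: rows 1, 2, 8, 9, 10, 11, 13 → P = Z68, Z68, Z68, Z68, Z68, Z68, Z68 ✓
Q=701: rows 3, 4, 14 → P takes values {Z93, Z39} — violation
Q=693: rows 5, 12 → P = Z15, Z15 ✓
Q=695: rows 6, 7, 15 → P = Z34, Z34, Z34 ✓
Two rows agree on Q but differ on P, so Q -> P does not hold.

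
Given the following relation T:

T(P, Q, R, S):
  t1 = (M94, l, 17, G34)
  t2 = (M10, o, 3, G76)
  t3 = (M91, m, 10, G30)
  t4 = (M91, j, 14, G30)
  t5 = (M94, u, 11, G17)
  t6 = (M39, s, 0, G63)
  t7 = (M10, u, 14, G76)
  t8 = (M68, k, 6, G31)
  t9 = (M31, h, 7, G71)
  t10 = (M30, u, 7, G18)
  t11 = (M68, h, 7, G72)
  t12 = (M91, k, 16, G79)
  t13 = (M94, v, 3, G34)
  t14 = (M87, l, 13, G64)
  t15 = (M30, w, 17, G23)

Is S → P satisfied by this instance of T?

Yes

S=G34: rows 1, 13 → P = M94, M94 ✓
S=G76: rows 2, 7 → P = M10, M10 ✓
S=G30: rows 3, 4 → P = M91, M91 ✓
S=G17: row 5 → P = M94 ✓
S=G63: row 6 → P = M39 ✓
S=G31: row 8 → P = M68 ✓
S=G71: row 9 → P = M31 ✓
S=G18: row 10 → P = M30 ✓
S=G72: row 11 → P = M68 ✓
S=G79: row 12 → P = M91 ✓
S=G64: row 14 → P = M87 ✓
S=G23: row 15 → P = M30 ✓
Every S value is associated with a single P value, so S → P holds.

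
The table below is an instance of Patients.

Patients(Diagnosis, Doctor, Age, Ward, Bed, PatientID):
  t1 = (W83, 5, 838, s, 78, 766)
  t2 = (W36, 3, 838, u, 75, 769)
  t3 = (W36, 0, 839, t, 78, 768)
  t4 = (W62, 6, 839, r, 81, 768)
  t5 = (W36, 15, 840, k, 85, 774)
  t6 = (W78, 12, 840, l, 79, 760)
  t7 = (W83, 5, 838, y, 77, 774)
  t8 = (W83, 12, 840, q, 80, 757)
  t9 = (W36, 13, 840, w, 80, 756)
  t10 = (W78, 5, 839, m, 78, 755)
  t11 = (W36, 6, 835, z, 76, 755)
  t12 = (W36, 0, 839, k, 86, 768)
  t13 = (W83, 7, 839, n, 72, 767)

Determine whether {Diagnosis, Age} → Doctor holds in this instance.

(Diagnosis=W83, Age=838): rows 1, 7 → Doctor = 5, 5 ✓
(Diagnosis=W36, Age=838): row 2 → Doctor = 3 ✓
(Diagnosis=W36, Age=839): rows 3, 12 → Doctor = 0, 0 ✓
(Diagnosis=W62, Age=839): row 4 → Doctor = 6 ✓
(Diagnosis=W36, Age=840): rows 5, 9 → Doctor takes values {15, 13} — violation
(Diagnosis=W78, Age=840): row 6 → Doctor = 12 ✓
(Diagnosis=W83, Age=840): row 8 → Doctor = 12 ✓
(Diagnosis=W78, Age=839): row 10 → Doctor = 5 ✓
(Diagnosis=W36, Age=835): row 11 → Doctor = 6 ✓
(Diagnosis=W83, Age=839): row 13 → Doctor = 7 ✓
Two rows agree on {Diagnosis, Age} but differ on Doctor, so {Diagnosis, Age} → Doctor does not hold.

No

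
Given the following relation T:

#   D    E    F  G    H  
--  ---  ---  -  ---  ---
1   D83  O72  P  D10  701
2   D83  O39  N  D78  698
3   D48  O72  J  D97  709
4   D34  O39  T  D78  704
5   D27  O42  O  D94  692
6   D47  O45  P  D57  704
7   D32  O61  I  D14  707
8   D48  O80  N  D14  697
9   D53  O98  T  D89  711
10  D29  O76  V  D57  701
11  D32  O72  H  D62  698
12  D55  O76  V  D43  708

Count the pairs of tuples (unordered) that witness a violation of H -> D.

H=701: violating pairs (1,10) — 1 pair.
H=698: violating pairs (2,11) — 1 pair.
H=704: violating pairs (4,6) — 1 pair.

3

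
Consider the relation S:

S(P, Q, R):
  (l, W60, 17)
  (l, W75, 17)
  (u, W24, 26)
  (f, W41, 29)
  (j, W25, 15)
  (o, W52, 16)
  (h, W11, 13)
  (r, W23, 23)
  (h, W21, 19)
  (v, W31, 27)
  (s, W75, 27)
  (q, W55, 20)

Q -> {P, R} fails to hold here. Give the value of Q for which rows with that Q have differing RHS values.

W75

Q=W60: 1 row → {P,R} = (l, 17) ✓
Q=W75: 2 rows → {P,R} takes values {(l, 17), (s, 27)} — violation
Q=W24: 1 row → {P,R} = (u, 26) ✓
Q=W41: 1 row → {P,R} = (f, 29) ✓
Q=W25: 1 row → {P,R} = (j, 15) ✓
Q=W52: 1 row → {P,R} = (o, 16) ✓
Q=W11: 1 row → {P,R} = (h, 13) ✓
Q=W23: 1 row → {P,R} = (r, 23) ✓
Q=W21: 1 row → {P,R} = (h, 19) ✓
Q=W31: 1 row → {P,R} = (v, 27) ✓
Q=W55: 1 row → {P,R} = (q, 20) ✓
The only Q value with inconsistent RHS is Q=W75.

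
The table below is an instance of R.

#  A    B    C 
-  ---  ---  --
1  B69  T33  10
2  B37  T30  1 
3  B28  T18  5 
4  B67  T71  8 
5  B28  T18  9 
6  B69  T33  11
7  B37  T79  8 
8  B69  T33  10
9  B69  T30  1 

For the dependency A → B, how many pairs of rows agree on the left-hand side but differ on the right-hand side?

A=B69: violating pairs (1,9), (6,9), (8,9) — 3 pairs.
A=B37: violating pairs (2,7) — 1 pair.
A=B28: all 2 rows agree on B — 0 pairs.

4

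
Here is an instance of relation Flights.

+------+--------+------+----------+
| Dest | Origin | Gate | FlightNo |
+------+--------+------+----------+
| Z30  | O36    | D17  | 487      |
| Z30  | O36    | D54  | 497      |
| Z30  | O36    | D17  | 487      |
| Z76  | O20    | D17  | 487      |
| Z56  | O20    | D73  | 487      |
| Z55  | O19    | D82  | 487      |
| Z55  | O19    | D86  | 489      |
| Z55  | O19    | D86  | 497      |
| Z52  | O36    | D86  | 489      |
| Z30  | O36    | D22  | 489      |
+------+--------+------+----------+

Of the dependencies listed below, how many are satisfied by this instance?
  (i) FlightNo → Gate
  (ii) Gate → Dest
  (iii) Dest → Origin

1

(i) FlightNo → Gate: FlightNo=487: 5 rows → Gate takes values {D17, D73, D82} — violation; FlightNo=497: 2 rows → Gate takes values {D54, D86} — violation; FlightNo=489: 3 rows → Gate takes values {D86, D22} — violation — fails.
(ii) Gate → Dest: Gate=D17: 3 rows → Dest takes values {Z30, Z76} — violation; Gate=D86: 3 rows → Dest takes values {Z55, Z52} — violation — fails.
(iii) Dest → Origin: every LHS value maps to a single RHS value — holds.
1 of the 3 dependencies holds.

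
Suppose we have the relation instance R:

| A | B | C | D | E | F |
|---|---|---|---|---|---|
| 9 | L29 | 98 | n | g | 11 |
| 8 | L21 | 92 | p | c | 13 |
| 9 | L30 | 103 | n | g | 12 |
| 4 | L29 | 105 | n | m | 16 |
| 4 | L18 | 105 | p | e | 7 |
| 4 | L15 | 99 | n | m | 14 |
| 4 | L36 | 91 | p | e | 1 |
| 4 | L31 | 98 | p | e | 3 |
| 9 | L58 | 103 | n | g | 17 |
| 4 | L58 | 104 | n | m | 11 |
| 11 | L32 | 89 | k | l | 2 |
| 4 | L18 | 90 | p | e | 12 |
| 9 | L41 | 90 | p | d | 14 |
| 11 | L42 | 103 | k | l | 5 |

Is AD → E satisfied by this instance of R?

Yes

(A=9, D=n): 3 rows → E = g, g, g ✓
(A=8, D=p): 1 row → E = c ✓
(A=4, D=n): 3 rows → E = m, m, m ✓
(A=4, D=p): 4 rows → E = e, e, e, e ✓
(A=11, D=k): 2 rows → E = l, l ✓
(A=9, D=p): 1 row → E = d ✓
Every AD value is associated with a single E value, so AD → E holds.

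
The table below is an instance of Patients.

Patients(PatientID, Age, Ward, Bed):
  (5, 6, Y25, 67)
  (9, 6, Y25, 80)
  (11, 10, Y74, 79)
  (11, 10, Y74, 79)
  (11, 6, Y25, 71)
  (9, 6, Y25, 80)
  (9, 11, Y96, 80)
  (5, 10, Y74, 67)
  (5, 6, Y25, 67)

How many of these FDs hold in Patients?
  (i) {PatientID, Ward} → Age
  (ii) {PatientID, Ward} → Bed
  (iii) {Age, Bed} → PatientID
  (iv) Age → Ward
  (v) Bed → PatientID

(i) {PatientID, Ward} → Age: every LHS value maps to a single RHS value — holds.
(ii) {PatientID, Ward} → Bed: every LHS value maps to a single RHS value — holds.
(iii) {Age, Bed} → PatientID: every LHS value maps to a single RHS value — holds.
(iv) Age → Ward: every LHS value maps to a single RHS value — holds.
(v) Bed → PatientID: every LHS value maps to a single RHS value — holds.
5 of the 5 dependencies hold.

5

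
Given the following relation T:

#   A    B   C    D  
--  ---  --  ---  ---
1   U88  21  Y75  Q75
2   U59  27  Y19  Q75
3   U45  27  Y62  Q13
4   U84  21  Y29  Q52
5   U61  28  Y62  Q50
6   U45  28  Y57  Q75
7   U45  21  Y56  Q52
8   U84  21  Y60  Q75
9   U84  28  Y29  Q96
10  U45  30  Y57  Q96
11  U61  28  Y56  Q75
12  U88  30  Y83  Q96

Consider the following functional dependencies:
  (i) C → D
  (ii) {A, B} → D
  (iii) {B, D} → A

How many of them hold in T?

0

(i) C → D: C=Y62: rows 3, 5 → D takes values {Q13, Q50} — violation; C=Y29: rows 4, 9 → D takes values {Q52, Q96} — violation; C=Y57: rows 6, 10 → D takes values {Q75, Q96} — violation; C=Y56: rows 7, 11 → D takes values {Q52, Q75} — violation — fails.
(ii) {A, B} → D: (A=U84, B=21): rows 4, 8 → D takes values {Q52, Q75} — violation; (A=U61, B=28): rows 5, 11 → D takes values {Q50, Q75} — violation — fails.
(iii) {B, D} → A: (B=21, D=Q75): rows 1, 8 → A takes values {U88, U84} — violation; (B=21, D=Q52): rows 4, 7 → A takes values {U84, U45} — violation; (B=28, D=Q75): rows 6, 11 → A takes values {U45, U61} — violation; (B=30, D=Q96): rows 10, 12 → A takes values {U45, U88} — violation — fails.
None of the 3 dependencies hold.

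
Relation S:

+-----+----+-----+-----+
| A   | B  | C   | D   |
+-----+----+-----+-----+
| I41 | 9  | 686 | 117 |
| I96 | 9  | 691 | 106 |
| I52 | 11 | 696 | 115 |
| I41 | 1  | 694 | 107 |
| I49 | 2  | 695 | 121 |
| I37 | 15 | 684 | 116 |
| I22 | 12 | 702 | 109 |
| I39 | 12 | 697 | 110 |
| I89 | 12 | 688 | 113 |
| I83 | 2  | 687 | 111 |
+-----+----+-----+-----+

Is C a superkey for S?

Yes

All 10 rows have distinct C values, so C → (all attributes) holds and C is a superkey.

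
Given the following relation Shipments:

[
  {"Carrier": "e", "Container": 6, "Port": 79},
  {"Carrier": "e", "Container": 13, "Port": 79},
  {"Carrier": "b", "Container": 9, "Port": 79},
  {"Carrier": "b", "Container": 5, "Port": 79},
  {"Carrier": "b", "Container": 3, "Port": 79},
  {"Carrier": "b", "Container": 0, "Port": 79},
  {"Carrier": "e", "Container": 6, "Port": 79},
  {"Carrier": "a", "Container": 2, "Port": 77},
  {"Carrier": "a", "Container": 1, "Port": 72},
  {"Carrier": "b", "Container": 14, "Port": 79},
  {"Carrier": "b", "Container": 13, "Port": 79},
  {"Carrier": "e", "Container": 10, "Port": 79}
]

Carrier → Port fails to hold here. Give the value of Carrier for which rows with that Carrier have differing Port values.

a

Carrier=e: 4 rows → Port = 79, 79, 79, 79 ✓
Carrier=b: 6 rows → Port = 79, 79, 79, 79, 79, 79 ✓
Carrier=a: 2 rows → Port takes values {77, 72} — violation
The only Carrier value with inconsistent Port is Carrier=a.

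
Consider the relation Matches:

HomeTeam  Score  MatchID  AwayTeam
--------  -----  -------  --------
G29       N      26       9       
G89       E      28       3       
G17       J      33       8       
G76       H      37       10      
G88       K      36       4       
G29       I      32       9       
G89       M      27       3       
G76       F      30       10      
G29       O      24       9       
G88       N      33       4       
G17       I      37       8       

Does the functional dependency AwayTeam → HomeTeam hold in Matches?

AwayTeam=9: 3 rows → HomeTeam = G29, G29, G29 ✓
AwayTeam=3: 2 rows → HomeTeam = G89, G89 ✓
AwayTeam=8: 2 rows → HomeTeam = G17, G17 ✓
AwayTeam=10: 2 rows → HomeTeam = G76, G76 ✓
AwayTeam=4: 2 rows → HomeTeam = G88, G88 ✓
Every AwayTeam value is associated with a single HomeTeam value, so AwayTeam → HomeTeam holds.

Yes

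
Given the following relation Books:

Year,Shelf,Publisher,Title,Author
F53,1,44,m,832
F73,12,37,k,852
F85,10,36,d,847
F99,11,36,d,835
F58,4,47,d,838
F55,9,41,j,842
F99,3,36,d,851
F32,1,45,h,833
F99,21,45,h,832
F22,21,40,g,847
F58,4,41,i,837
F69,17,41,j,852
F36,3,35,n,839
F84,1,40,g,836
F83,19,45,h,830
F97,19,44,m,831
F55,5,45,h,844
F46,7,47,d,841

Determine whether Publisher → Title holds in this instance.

Publisher=44: 2 rows → Title = m, m ✓
Publisher=37: 1 row → Title = k ✓
Publisher=36: 3 rows → Title = d, d, d ✓
Publisher=47: 2 rows → Title = d, d ✓
Publisher=41: 3 rows → Title takes values {j, i} — violation
Publisher=45: 4 rows → Title = h, h, h, h ✓
Publisher=40: 2 rows → Title = g, g ✓
Publisher=35: 1 row → Title = n ✓
Two rows agree on Publisher but differ on Title, so Publisher → Title does not hold.

No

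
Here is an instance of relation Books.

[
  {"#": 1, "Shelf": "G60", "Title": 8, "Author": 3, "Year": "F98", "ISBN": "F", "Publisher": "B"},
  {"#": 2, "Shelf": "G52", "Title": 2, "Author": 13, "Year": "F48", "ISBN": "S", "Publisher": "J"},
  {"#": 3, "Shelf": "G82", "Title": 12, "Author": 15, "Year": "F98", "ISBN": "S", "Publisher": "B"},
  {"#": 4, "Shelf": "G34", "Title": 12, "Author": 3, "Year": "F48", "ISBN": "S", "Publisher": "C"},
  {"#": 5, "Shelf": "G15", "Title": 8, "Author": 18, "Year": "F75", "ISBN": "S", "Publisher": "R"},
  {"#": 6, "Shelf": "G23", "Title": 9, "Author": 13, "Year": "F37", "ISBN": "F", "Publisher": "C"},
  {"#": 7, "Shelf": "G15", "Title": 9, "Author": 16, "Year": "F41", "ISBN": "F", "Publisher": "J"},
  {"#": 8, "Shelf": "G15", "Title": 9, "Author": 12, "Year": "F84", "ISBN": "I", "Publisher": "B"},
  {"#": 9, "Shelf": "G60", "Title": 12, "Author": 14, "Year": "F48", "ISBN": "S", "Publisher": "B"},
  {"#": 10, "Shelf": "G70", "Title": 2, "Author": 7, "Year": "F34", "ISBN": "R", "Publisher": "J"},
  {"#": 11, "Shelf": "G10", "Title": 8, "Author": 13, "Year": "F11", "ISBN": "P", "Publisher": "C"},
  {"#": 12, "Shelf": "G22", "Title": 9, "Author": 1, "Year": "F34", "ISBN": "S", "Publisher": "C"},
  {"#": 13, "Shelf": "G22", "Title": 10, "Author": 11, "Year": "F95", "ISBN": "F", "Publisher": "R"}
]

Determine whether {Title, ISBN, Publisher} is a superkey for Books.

No

Rows 3 and 9 have the same {Title, ISBN, Publisher} value (Title=12, ISBN=S, Publisher=B) but are distinct tuples, so {Title, ISBN, Publisher} does not determine every attribute — not a superkey.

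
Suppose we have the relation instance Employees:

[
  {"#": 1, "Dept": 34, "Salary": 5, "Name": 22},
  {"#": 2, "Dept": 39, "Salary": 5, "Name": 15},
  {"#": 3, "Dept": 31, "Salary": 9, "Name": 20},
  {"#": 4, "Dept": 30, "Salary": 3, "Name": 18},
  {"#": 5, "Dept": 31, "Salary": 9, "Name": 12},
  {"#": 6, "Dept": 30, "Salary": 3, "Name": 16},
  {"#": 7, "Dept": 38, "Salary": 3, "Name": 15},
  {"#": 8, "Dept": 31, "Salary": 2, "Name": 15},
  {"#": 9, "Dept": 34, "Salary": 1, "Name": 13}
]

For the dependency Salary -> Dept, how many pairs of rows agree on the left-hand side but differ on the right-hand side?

Salary=5: violating pairs (1,2) — 1 pair.
Salary=9: all 2 rows agree on Dept — 0 pairs.
Salary=3: violating pairs (4,7), (6,7) — 2 pairs.

3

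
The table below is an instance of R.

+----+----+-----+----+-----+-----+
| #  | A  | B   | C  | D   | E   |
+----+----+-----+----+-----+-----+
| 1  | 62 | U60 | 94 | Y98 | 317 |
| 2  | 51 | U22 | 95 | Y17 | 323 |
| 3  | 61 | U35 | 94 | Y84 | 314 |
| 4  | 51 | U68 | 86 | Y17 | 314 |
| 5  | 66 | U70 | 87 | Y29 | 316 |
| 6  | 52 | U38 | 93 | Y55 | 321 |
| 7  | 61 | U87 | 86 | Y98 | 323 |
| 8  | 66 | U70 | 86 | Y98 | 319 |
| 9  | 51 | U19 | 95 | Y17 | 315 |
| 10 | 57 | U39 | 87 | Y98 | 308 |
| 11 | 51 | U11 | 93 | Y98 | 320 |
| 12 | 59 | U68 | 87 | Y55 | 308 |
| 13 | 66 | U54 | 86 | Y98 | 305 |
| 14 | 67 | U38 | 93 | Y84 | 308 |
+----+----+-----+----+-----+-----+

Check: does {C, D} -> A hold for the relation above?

(C=94, D=Y98): row 1 → A = 62 ✓
(C=95, D=Y17): rows 2, 9 → A = 51, 51 ✓
(C=94, D=Y84): row 3 → A = 61 ✓
(C=86, D=Y17): row 4 → A = 51 ✓
(C=87, D=Y29): row 5 → A = 66 ✓
(C=93, D=Y55): row 6 → A = 52 ✓
(C=86, D=Y98): rows 7, 8, 13 → A takes values {61, 66} — violation
(C=87, D=Y98): row 10 → A = 57 ✓
(C=93, D=Y98): row 11 → A = 51 ✓
(C=87, D=Y55): row 12 → A = 59 ✓
(C=93, D=Y84): row 14 → A = 67 ✓
Two rows agree on {C, D} but differ on A, so {C, D} -> A does not hold.

No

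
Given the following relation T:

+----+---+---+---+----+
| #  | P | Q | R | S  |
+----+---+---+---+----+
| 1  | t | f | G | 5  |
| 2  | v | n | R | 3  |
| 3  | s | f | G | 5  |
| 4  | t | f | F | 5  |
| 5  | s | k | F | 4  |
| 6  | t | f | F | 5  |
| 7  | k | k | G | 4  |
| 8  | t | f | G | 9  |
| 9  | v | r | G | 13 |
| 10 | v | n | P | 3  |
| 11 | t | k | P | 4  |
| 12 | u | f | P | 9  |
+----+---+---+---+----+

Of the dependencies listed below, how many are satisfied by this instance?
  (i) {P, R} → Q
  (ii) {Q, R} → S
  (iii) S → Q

2

(i) {P, R} → Q: every LHS value maps to a single RHS value — holds.
(ii) {Q, R} → S: (Q=f, R=G): rows 1, 3, 8 → S takes values {5, 9} — violation — fails.
(iii) S → Q: every LHS value maps to a single RHS value — holds.
2 of the 3 dependencies hold.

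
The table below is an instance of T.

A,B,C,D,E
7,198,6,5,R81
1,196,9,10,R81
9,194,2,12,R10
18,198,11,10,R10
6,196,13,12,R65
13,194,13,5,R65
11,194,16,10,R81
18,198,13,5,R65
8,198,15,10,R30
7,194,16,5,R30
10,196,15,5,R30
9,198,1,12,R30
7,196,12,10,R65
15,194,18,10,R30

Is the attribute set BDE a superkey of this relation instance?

All 14 rows have distinct BDE values, so BDE → (all attributes) holds and BDE is a superkey.

Yes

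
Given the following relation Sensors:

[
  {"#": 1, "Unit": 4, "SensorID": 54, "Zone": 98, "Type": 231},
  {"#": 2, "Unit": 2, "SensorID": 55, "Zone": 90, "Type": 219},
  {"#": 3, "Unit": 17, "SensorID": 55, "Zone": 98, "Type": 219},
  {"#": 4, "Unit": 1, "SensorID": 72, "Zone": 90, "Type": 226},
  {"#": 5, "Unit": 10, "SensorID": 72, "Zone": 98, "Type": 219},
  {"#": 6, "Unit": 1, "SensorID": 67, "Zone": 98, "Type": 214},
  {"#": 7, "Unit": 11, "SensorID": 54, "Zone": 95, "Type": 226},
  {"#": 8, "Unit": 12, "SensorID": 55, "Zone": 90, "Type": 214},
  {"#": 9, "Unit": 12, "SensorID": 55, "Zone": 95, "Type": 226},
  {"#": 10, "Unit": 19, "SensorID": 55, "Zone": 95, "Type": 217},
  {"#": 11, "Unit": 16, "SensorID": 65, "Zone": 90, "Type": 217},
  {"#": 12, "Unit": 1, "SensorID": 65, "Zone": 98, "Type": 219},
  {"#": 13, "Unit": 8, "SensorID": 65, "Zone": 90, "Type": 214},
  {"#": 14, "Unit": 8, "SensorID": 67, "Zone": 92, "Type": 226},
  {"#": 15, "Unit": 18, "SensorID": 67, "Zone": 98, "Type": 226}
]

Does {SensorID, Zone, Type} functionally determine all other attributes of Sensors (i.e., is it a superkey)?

All 15 rows have distinct {SensorID, Zone, Type} values, so {SensorID, Zone, Type} → (all attributes) holds and {SensorID, Zone, Type} is a superkey.

Yes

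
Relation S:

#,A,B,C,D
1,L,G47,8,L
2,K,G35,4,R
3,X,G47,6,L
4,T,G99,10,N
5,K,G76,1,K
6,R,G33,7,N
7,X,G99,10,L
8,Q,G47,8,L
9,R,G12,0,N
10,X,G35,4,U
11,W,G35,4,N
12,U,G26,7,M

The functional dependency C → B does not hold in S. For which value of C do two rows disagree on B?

C=8: rows 1, 8 → B = G47, G47 ✓
C=4: rows 2, 10, 11 → B = G35, G35, G35 ✓
C=6: row 3 → B = G47 ✓
C=10: rows 4, 7 → B = G99, G99 ✓
C=1: row 5 → B = G76 ✓
C=7: rows 6, 12 → B takes values {G33, G26} — violation
C=0: row 9 → B = G12 ✓
The only C value with inconsistent B is C=7.

7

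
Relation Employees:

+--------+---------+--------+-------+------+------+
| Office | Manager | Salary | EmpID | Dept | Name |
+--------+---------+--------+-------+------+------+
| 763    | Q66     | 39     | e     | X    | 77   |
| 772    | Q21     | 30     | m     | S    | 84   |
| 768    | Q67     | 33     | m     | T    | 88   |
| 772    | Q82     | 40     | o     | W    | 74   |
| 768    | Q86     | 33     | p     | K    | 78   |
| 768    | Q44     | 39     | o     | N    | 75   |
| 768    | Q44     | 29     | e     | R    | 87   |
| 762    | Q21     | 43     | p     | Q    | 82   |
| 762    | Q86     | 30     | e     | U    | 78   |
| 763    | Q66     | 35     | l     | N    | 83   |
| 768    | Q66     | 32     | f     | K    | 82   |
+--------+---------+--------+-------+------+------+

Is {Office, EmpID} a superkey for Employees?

Yes

All 11 rows have distinct {Office, EmpID} values, so {Office, EmpID} → (all attributes) holds and {Office, EmpID} is a superkey.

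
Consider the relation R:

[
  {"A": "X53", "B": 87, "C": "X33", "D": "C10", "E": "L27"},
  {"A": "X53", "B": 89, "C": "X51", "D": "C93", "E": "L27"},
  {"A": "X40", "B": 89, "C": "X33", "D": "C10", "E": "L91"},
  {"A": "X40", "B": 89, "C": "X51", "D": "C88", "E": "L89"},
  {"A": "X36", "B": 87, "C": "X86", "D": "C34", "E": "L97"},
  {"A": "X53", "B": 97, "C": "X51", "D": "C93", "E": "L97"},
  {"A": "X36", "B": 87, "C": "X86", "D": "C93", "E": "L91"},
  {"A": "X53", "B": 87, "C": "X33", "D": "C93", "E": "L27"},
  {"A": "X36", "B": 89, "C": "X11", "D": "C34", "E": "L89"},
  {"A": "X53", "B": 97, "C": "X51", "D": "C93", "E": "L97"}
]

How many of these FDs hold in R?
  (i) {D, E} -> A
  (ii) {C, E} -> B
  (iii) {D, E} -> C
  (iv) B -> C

(i) {D, E} -> A: every LHS value maps to a single RHS value — holds.
(ii) {C, E} -> B: every LHS value maps to a single RHS value — holds.
(iii) {D, E} -> C: (D=C93, E=L27): 2 rows → C takes values {X51, X33} — violation — fails.
(iv) B -> C: B=87: 4 rows → C takes values {X33, X86} — violation; B=89: 4 rows → C takes values {X51, X33, X11} — violation — fails.
2 of the 4 dependencies hold.

2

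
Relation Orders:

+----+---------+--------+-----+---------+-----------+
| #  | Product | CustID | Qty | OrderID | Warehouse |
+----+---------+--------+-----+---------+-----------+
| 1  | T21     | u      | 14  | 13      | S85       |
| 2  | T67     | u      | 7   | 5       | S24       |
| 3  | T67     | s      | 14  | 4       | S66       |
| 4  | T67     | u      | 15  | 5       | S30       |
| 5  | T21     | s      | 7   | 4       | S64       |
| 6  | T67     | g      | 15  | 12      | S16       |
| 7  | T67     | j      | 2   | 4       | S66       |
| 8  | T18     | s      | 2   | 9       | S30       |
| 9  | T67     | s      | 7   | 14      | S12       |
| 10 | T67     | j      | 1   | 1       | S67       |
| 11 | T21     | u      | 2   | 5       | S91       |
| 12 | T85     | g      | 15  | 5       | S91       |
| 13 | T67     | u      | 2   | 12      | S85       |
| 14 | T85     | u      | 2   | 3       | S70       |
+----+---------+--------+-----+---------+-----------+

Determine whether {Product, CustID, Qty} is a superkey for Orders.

All 14 rows have distinct {Product, CustID, Qty} values, so {Product, CustID, Qty} → (all attributes) holds and {Product, CustID, Qty} is a superkey.

Yes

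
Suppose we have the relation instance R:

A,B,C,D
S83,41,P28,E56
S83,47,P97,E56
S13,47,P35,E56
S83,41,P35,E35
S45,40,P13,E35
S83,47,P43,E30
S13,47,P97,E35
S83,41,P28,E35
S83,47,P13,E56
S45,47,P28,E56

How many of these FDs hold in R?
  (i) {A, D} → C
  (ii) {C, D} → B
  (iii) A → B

0

(i) {A, D} → C: (A=S83, D=E56): 3 rows → C takes values {P28, P97, P13} — violation; (A=S83, D=E35): 2 rows → C takes values {P35, P28} — violation — fails.
(ii) {C, D} → B: (C=P28, D=E56): 2 rows → B takes values {41, 47} — violation — fails.
(iii) A → B: A=S83: 6 rows → B takes values {41, 47} — violation; A=S45: 2 rows → B takes values {40, 47} — violation — fails.
None of the 3 dependencies hold.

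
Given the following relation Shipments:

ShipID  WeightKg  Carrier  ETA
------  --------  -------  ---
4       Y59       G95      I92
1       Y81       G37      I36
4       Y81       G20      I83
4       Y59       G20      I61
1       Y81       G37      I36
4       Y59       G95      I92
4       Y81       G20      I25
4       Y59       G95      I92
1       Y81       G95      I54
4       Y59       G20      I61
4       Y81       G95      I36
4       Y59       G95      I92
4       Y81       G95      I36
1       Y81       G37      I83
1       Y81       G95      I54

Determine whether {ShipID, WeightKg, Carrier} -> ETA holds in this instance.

No

(ShipID=4, WeightKg=Y59, Carrier=G95): 4 rows → ETA = I92, I92, I92, I92 ✓
(ShipID=1, WeightKg=Y81, Carrier=G37): 3 rows → ETA takes values {I36, I83} — violation
(ShipID=4, WeightKg=Y81, Carrier=G20): 2 rows → ETA takes values {I83, I25} — violation
(ShipID=4, WeightKg=Y59, Carrier=G20): 2 rows → ETA = I61, I61 ✓
(ShipID=1, WeightKg=Y81, Carrier=G95): 2 rows → ETA = I54, I54 ✓
(ShipID=4, WeightKg=Y81, Carrier=G95): 2 rows → ETA = I36, I36 ✓
Two rows agree on {ShipID, WeightKg, Carrier} but differ on ETA, so {ShipID, WeightKg, Carrier} -> ETA does not hold.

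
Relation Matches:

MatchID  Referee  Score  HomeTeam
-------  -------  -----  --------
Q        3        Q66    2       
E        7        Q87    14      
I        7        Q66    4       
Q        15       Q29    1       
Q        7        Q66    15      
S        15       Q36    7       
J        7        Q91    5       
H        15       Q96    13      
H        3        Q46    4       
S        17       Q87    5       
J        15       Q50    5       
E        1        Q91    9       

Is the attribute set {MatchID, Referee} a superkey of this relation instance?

All 12 rows have distinct {MatchID, Referee} values, so {MatchID, Referee} → (all attributes) holds and {MatchID, Referee} is a superkey.

Yes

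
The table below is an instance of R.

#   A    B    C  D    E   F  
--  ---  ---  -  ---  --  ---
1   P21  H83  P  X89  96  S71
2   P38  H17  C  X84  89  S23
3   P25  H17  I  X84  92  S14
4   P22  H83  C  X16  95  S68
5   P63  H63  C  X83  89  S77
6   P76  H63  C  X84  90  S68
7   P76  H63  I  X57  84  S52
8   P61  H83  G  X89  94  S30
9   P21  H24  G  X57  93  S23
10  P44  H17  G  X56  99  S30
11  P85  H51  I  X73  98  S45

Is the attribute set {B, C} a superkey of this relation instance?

No

Rows 5 and 6 have the same {B, C} value (B=H63, C=C) but are distinct tuples, so {B, C} does not determine every attribute — not a superkey.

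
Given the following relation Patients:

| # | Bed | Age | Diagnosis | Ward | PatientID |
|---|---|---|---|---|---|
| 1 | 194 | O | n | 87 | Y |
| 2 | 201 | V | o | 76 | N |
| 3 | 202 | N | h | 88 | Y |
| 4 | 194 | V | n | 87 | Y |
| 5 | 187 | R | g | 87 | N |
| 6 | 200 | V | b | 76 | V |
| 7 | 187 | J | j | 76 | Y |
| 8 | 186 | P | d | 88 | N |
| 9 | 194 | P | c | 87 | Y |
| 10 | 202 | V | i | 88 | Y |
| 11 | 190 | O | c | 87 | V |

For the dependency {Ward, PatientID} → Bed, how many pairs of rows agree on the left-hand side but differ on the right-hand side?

0

(Ward=87, PatientID=Y): all 3 rows agree on Bed — 0 pairs.
(Ward=88, PatientID=Y): all 2 rows agree on Bed — 0 pairs.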